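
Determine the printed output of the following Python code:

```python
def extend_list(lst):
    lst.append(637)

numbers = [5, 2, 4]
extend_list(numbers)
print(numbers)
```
[5, 2, 4, 637]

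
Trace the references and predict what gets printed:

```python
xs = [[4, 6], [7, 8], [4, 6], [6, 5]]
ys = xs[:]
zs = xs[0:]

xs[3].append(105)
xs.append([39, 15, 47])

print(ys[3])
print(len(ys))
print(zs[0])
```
[6, 5, 105]
4
[4, 6]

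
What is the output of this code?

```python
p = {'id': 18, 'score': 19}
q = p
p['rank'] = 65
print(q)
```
{'id': 18, 'score': 19, 'rank': 65}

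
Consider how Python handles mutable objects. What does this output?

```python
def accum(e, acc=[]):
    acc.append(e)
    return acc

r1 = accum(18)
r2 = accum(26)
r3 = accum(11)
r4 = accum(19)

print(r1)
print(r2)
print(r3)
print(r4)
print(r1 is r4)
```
[18, 26, 11, 19]
[18, 26, 11, 19]
[18, 26, 11, 19]
[18, 26, 11, 19]
True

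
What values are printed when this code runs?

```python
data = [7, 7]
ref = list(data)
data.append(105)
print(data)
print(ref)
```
[7, 7, 105]
[7, 7]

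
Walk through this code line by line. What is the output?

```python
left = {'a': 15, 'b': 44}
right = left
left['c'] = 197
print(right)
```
{'a': 15, 'b': 44, 'c': 197}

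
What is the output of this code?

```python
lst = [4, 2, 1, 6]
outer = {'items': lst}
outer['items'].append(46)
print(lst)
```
[4, 2, 1, 6, 46]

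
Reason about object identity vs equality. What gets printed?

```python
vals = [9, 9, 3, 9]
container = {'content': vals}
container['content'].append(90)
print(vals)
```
[9, 9, 3, 9, 90]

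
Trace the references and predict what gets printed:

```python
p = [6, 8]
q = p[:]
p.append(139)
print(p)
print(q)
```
[6, 8, 139]
[6, 8]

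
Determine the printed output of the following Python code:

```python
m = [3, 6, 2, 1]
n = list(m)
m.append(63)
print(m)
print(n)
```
[3, 6, 2, 1, 63]
[3, 6, 2, 1]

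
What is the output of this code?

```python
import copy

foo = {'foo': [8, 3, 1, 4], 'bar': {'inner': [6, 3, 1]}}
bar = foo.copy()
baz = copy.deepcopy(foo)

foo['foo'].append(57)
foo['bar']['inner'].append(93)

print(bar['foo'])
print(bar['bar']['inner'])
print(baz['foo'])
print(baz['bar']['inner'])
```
[8, 3, 1, 4, 57]
[6, 3, 1, 93]
[8, 3, 1, 4]
[6, 3, 1]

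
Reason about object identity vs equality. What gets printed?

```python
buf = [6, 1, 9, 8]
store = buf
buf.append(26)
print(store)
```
[6, 1, 9, 8, 26]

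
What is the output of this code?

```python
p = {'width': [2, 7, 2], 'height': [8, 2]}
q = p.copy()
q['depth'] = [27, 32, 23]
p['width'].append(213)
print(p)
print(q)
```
{'width': [2, 7, 2, 213], 'height': [8, 2]}
{'width': [2, 7, 2, 213], 'height': [8, 2], 'depth': [27, 32, 23]}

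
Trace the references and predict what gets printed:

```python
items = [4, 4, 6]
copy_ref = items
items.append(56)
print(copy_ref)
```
[4, 4, 6, 56]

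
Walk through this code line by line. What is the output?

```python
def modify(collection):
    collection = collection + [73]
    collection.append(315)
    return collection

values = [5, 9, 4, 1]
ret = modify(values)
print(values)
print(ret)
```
[5, 9, 4, 1]
[5, 9, 4, 1, 73, 315]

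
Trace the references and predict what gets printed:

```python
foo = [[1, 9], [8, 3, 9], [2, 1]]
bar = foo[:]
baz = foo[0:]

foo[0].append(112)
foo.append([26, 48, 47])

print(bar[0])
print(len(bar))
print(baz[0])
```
[1, 9, 112]
3
[1, 9, 112]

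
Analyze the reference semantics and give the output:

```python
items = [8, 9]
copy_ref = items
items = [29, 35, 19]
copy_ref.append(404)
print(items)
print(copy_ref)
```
[29, 35, 19]
[8, 9, 404]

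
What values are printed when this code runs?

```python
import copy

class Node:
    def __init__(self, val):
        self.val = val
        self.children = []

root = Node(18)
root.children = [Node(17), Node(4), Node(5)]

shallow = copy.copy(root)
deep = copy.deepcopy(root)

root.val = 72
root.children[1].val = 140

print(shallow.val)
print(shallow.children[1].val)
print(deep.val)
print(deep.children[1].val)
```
18
140
18
4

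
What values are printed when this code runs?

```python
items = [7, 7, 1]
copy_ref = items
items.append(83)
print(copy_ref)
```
[7, 7, 1, 83]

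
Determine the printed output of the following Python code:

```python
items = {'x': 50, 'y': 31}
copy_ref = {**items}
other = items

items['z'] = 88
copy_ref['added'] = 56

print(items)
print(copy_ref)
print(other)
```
{'x': 50, 'y': 31, 'z': 88}
{'x': 50, 'y': 31, 'added': 56}
{'x': 50, 'y': 31, 'z': 88}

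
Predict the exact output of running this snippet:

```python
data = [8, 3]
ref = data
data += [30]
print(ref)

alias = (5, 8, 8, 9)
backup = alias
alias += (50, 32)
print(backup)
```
[8, 3, 30]
(5, 8, 8, 9)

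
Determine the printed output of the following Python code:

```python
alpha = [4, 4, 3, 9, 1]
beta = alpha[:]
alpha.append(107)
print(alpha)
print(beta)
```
[4, 4, 3, 9, 1, 107]
[4, 4, 3, 9, 1]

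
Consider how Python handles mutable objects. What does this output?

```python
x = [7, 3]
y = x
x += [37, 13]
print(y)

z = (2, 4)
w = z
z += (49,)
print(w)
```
[7, 3, 37, 13]
(2, 4)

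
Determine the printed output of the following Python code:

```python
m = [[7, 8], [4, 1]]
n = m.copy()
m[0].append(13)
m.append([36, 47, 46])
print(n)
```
[[7, 8, 13], [4, 1]]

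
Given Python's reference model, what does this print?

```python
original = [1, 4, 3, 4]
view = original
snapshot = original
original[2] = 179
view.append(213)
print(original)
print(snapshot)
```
[1, 4, 179, 4, 213]
[1, 4, 179, 4, 213]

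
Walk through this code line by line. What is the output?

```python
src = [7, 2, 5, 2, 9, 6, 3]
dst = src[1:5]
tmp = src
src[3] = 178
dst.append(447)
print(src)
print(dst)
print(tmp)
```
[7, 2, 5, 178, 9, 6, 3]
[2, 5, 2, 9, 447]
[7, 2, 5, 178, 9, 6, 3]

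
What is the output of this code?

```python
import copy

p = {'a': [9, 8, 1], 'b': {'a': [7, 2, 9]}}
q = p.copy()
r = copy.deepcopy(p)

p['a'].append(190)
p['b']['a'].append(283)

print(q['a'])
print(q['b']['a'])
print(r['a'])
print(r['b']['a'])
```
[9, 8, 1, 190]
[7, 2, 9, 283]
[9, 8, 1]
[7, 2, 9]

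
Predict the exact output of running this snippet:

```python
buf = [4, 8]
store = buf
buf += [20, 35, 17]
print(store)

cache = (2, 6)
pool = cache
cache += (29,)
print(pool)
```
[4, 8, 20, 35, 17]
(2, 6)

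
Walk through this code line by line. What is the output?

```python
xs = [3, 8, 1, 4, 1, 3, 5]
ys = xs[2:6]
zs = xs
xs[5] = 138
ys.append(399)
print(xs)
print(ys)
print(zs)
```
[3, 8, 1, 4, 1, 138, 5]
[1, 4, 1, 3, 399]
[3, 8, 1, 4, 1, 138, 5]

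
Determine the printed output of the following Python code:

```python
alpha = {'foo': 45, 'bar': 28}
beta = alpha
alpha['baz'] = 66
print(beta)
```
{'foo': 45, 'bar': 28, 'baz': 66}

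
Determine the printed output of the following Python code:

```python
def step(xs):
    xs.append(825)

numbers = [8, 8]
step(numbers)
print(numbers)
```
[8, 8, 825]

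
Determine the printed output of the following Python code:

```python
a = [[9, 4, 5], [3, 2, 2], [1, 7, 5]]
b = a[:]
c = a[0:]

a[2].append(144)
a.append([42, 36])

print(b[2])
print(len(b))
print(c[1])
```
[1, 7, 5, 144]
3
[3, 2, 2]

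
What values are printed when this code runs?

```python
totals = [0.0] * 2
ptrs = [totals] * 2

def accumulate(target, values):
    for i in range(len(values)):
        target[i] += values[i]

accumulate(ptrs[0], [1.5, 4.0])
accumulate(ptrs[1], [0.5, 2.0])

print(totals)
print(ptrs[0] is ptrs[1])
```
[2.0, 6.0]
True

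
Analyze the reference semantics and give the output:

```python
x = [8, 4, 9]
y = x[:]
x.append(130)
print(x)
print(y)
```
[8, 4, 9, 130]
[8, 4, 9]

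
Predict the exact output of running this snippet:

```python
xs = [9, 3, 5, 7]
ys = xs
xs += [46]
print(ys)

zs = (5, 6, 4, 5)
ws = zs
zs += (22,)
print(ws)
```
[9, 3, 5, 7, 46]
(5, 6, 4, 5)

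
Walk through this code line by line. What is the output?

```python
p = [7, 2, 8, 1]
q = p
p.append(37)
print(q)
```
[7, 2, 8, 1, 37]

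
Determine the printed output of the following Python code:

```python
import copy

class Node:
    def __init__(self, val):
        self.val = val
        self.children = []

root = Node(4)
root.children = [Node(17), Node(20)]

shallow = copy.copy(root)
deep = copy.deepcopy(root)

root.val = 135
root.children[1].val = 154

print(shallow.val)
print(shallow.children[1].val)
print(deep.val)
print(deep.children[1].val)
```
4
154
4
20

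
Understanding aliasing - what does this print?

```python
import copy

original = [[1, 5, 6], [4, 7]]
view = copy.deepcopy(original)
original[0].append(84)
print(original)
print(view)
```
[[1, 5, 6, 84], [4, 7]]
[[1, 5, 6], [4, 7]]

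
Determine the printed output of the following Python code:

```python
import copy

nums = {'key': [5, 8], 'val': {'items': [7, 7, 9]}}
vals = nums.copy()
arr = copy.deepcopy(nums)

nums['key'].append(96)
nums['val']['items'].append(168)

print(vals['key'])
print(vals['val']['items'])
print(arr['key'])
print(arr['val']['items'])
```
[5, 8, 96]
[7, 7, 9, 168]
[5, 8]
[7, 7, 9]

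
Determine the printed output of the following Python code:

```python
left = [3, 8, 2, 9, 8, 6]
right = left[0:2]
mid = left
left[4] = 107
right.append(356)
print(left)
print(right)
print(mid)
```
[3, 8, 2, 9, 107, 6]
[3, 8, 356]
[3, 8, 2, 9, 107, 6]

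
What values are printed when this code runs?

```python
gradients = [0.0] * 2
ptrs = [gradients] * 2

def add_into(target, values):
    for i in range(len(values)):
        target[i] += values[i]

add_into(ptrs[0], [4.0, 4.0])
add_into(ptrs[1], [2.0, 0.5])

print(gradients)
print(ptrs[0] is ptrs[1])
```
[6.0, 4.5]
True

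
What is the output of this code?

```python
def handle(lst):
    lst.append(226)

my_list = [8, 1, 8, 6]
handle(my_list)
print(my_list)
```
[8, 1, 8, 6, 226]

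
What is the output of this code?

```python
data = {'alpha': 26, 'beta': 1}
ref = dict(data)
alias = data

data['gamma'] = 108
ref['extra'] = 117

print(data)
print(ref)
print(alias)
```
{'alpha': 26, 'beta': 1, 'gamma': 108}
{'alpha': 26, 'beta': 1, 'extra': 117}
{'alpha': 26, 'beta': 1, 'gamma': 108}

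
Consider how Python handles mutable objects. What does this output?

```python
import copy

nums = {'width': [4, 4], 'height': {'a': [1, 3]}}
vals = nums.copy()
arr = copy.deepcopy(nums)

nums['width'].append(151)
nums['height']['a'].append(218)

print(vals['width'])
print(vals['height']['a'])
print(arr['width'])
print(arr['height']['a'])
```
[4, 4, 151]
[1, 3, 218]
[4, 4]
[1, 3]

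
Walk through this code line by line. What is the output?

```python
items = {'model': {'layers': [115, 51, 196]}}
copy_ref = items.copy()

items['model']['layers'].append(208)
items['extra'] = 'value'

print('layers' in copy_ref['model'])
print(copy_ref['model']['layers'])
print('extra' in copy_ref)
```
True
[115, 51, 196, 208]
False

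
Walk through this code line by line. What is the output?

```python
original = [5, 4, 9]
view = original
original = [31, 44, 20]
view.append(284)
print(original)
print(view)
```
[31, 44, 20]
[5, 4, 9, 284]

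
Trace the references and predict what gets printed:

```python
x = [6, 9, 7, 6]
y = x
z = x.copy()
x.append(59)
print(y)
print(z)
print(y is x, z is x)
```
[6, 9, 7, 6, 59]
[6, 9, 7, 6]
True False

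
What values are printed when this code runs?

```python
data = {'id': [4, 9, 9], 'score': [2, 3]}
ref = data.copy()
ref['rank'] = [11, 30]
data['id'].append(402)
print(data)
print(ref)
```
{'id': [4, 9, 9, 402], 'score': [2, 3]}
{'id': [4, 9, 9, 402], 'score': [2, 3], 'rank': [11, 30]}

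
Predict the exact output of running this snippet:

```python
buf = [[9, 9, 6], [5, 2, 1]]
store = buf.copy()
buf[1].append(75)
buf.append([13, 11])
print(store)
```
[[9, 9, 6], [5, 2, 1, 75]]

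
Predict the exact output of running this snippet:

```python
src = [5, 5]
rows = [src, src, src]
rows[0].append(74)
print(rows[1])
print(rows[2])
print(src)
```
[5, 5, 74]
[5, 5, 74]
[5, 5, 74]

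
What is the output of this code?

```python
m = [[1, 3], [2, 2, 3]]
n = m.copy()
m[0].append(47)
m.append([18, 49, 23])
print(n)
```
[[1, 3, 47], [2, 2, 3]]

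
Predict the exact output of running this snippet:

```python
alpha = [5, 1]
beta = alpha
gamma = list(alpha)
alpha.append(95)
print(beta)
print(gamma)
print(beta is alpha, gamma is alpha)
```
[5, 1, 95]
[5, 1]
True False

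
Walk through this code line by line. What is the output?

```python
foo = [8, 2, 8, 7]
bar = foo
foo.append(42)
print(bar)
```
[8, 2, 8, 7, 42]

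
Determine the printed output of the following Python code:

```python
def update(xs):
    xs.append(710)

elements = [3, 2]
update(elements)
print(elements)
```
[3, 2, 710]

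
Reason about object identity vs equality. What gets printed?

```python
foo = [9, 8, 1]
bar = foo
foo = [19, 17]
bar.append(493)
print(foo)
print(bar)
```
[19, 17]
[9, 8, 1, 493]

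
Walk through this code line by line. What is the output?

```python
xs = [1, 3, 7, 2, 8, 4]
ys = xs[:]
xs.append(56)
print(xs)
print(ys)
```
[1, 3, 7, 2, 8, 4, 56]
[1, 3, 7, 2, 8, 4]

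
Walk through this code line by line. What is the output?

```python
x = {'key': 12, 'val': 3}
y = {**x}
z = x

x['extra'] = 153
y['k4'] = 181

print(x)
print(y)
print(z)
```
{'key': 12, 'val': 3, 'extra': 153}
{'key': 12, 'val': 3, 'k4': 181}
{'key': 12, 'val': 3, 'extra': 153}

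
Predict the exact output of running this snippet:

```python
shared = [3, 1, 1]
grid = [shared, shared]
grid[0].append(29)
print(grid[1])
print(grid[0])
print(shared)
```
[3, 1, 1, 29]
[3, 1, 1, 29]
[3, 1, 1, 29]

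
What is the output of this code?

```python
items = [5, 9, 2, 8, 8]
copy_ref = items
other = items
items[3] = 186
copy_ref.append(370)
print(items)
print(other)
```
[5, 9, 2, 186, 8, 370]
[5, 9, 2, 186, 8, 370]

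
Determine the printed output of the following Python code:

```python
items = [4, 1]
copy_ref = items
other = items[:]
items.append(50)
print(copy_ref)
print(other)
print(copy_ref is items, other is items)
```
[4, 1, 50]
[4, 1]
True False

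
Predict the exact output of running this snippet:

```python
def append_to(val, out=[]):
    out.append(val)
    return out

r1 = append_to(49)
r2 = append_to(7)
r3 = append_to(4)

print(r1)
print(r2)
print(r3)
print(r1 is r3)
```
[49, 7, 4]
[49, 7, 4]
[49, 7, 4]
True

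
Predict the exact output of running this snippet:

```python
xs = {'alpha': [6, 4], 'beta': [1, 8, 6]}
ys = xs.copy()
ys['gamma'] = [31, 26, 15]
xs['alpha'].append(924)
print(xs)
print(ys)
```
{'alpha': [6, 4, 924], 'beta': [1, 8, 6]}
{'alpha': [6, 4, 924], 'beta': [1, 8, 6], 'gamma': [31, 26, 15]}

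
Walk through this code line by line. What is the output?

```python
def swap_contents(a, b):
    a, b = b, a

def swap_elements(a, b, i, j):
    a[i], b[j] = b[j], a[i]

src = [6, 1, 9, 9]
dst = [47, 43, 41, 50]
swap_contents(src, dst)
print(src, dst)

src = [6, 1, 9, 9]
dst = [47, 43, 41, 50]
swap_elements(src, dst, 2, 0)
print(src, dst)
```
[6, 1, 9, 9] [47, 43, 41, 50]
[6, 1, 47, 9] [9, 43, 41, 50]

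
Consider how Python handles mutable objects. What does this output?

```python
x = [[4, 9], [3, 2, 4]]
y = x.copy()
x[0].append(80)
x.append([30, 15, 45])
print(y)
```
[[4, 9, 80], [3, 2, 4]]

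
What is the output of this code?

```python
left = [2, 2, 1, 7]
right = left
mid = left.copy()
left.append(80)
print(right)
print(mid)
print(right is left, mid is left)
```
[2, 2, 1, 7, 80]
[2, 2, 1, 7]
True False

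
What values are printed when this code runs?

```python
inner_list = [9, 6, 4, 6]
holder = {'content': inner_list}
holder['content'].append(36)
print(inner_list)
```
[9, 6, 4, 6, 36]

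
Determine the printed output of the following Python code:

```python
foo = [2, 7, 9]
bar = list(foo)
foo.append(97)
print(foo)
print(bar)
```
[2, 7, 9, 97]
[2, 7, 9]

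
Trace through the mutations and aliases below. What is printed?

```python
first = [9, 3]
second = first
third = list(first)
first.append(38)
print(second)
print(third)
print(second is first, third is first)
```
[9, 3, 38]
[9, 3]
True False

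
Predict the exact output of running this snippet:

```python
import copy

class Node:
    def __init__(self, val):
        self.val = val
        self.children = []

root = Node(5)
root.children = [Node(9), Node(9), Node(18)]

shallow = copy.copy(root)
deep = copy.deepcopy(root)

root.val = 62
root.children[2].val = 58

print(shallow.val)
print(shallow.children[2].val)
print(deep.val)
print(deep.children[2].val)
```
5
58
5
18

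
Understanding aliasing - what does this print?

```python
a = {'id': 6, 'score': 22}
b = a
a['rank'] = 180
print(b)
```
{'id': 6, 'score': 22, 'rank': 180}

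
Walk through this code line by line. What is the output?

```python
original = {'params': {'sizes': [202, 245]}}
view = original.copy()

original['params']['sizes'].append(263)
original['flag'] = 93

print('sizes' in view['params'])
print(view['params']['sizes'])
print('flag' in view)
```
True
[202, 245, 263]
False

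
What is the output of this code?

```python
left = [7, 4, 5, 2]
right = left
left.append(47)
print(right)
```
[7, 4, 5, 2, 47]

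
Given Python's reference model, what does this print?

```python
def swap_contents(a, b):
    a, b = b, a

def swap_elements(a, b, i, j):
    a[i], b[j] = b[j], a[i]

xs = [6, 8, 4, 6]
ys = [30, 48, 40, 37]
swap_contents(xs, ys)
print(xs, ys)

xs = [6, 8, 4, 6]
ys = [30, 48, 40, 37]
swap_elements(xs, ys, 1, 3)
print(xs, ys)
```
[6, 8, 4, 6] [30, 48, 40, 37]
[6, 37, 4, 6] [30, 48, 40, 8]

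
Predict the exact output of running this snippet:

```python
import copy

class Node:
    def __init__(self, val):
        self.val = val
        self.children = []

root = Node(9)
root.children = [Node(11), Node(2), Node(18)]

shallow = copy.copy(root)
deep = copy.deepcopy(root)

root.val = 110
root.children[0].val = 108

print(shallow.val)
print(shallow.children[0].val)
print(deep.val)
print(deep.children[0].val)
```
9
108
9
11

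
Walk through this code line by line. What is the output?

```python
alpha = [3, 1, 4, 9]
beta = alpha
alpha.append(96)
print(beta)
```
[3, 1, 4, 9, 96]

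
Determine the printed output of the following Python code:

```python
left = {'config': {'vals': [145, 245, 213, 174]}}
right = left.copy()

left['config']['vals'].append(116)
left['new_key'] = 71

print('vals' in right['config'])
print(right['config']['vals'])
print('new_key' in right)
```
True
[145, 245, 213, 174, 116]
False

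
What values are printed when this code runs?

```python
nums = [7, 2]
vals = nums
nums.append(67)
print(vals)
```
[7, 2, 67]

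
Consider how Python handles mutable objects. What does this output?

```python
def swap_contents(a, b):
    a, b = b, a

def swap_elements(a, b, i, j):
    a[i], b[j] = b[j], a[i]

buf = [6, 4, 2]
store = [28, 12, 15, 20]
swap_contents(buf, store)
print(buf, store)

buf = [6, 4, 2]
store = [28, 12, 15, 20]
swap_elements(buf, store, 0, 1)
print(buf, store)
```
[6, 4, 2] [28, 12, 15, 20]
[12, 4, 2] [28, 6, 15, 20]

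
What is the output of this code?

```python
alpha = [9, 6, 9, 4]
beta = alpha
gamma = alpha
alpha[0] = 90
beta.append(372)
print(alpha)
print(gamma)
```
[90, 6, 9, 4, 372]
[90, 6, 9, 4, 372]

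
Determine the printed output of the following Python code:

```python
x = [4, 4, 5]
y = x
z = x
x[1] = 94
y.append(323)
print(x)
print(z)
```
[4, 94, 5, 323]
[4, 94, 5, 323]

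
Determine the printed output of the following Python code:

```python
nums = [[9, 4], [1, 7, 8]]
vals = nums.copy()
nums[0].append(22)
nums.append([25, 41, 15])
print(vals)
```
[[9, 4, 22], [1, 7, 8]]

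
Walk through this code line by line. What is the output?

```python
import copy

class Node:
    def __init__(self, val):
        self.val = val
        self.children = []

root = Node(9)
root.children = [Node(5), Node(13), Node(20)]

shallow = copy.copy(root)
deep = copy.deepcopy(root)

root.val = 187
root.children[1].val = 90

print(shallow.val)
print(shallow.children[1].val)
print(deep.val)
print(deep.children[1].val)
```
9
90
9
13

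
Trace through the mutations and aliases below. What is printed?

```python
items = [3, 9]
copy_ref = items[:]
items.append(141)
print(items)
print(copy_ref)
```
[3, 9, 141]
[3, 9]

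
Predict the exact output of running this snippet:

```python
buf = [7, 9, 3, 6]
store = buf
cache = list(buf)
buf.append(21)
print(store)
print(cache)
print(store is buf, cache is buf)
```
[7, 9, 3, 6, 21]
[7, 9, 3, 6]
True False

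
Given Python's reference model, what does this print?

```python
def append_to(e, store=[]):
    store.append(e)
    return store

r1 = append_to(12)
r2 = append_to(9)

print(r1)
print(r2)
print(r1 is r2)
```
[12, 9]
[12, 9]
True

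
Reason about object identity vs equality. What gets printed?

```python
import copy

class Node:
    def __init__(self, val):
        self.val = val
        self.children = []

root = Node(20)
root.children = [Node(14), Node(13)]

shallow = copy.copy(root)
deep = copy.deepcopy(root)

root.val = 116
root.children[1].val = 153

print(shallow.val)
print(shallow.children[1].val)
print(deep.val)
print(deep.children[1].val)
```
20
153
20
13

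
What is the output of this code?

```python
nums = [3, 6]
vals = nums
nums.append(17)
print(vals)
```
[3, 6, 17]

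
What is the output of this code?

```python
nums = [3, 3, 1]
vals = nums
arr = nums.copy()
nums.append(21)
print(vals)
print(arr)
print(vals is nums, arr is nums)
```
[3, 3, 1, 21]
[3, 3, 1]
True False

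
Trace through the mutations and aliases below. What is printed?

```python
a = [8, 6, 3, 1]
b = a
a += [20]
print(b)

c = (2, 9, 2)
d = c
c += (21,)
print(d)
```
[8, 6, 3, 1, 20]
(2, 9, 2)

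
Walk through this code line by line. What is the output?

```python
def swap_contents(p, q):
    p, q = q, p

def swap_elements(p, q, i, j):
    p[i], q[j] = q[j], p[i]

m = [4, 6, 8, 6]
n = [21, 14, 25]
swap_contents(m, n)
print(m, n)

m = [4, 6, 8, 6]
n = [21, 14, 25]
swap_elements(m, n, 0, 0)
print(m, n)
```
[4, 6, 8, 6] [21, 14, 25]
[21, 6, 8, 6] [4, 14, 25]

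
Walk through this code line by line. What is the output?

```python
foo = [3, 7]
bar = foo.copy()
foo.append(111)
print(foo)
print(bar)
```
[3, 7, 111]
[3, 7]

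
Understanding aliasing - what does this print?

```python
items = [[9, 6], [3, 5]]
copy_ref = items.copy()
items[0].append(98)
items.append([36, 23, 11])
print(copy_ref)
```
[[9, 6, 98], [3, 5]]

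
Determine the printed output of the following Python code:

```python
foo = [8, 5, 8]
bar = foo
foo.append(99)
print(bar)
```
[8, 5, 8, 99]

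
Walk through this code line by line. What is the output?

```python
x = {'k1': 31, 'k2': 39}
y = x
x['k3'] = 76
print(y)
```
{'k1': 31, 'k2': 39, 'k3': 76}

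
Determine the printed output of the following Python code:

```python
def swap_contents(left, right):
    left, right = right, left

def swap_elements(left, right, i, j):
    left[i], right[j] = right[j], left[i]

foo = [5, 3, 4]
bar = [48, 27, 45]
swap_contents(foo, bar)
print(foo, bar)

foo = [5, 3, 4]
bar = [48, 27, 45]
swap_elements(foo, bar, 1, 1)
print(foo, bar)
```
[5, 3, 4] [48, 27, 45]
[5, 27, 4] [48, 3, 45]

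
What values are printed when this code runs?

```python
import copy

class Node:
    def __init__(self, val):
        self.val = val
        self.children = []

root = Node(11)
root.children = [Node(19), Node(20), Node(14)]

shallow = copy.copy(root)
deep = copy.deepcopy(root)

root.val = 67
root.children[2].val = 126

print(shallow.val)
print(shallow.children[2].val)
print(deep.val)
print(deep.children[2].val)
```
11
126
11
14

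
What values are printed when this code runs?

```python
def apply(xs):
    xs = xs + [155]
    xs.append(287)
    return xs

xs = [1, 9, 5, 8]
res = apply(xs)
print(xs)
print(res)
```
[1, 9, 5, 8]
[1, 9, 5, 8, 155, 287]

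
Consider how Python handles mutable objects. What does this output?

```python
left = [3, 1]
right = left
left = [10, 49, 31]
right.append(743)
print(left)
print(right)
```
[10, 49, 31]
[3, 1, 743]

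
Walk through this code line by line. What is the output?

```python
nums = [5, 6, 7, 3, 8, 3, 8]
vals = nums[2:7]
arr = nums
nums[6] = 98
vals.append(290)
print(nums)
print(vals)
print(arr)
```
[5, 6, 7, 3, 8, 3, 98]
[7, 3, 8, 3, 8, 290]
[5, 6, 7, 3, 8, 3, 98]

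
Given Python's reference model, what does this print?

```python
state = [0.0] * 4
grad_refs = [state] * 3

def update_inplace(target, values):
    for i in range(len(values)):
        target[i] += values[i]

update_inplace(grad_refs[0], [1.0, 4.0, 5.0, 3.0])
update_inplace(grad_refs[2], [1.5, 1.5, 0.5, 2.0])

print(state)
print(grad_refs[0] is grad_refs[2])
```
[2.5, 5.5, 5.5, 5.0]
True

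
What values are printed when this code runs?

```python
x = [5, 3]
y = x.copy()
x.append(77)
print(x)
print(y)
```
[5, 3, 77]
[5, 3]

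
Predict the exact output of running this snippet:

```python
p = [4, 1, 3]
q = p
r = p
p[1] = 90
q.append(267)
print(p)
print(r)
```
[4, 90, 3, 267]
[4, 90, 3, 267]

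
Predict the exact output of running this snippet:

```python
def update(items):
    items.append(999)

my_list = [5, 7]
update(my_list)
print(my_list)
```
[5, 7, 999]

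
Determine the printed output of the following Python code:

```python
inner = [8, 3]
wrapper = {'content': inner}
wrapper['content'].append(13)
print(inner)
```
[8, 3, 13]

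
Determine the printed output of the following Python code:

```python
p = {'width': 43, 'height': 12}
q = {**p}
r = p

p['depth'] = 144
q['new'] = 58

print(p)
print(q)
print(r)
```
{'width': 43, 'height': 12, 'depth': 144}
{'width': 43, 'height': 12, 'new': 58}
{'width': 43, 'height': 12, 'depth': 144}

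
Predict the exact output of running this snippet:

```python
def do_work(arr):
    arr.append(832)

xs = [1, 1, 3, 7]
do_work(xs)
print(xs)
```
[1, 1, 3, 7, 832]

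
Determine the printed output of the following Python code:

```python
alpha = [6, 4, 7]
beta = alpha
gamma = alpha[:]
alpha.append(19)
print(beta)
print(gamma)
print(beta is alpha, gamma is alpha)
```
[6, 4, 7, 19]
[6, 4, 7]
True False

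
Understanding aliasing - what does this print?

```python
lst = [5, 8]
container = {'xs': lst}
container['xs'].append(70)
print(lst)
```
[5, 8, 70]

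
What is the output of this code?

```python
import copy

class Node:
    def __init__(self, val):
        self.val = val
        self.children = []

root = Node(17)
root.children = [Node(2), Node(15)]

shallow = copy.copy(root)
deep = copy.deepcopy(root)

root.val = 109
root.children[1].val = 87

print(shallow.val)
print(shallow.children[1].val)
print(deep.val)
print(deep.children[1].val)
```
17
87
17
15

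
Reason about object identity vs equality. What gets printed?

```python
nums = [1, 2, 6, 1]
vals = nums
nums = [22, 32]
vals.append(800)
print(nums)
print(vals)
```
[22, 32]
[1, 2, 6, 1, 800]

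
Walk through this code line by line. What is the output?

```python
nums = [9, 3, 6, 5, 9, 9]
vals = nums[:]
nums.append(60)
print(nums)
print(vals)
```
[9, 3, 6, 5, 9, 9, 60]
[9, 3, 6, 5, 9, 9]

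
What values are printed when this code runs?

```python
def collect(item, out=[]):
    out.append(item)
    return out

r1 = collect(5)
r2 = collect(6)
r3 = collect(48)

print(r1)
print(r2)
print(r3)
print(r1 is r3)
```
[5, 6, 48]
[5, 6, 48]
[5, 6, 48]
True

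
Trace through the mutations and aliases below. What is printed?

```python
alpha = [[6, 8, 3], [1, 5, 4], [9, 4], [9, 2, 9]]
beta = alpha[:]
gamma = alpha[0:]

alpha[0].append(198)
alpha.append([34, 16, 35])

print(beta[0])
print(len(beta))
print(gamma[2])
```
[6, 8, 3, 198]
4
[9, 4]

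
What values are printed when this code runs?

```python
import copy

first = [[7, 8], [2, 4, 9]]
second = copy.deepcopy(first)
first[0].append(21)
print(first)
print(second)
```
[[7, 8, 21], [2, 4, 9]]
[[7, 8], [2, 4, 9]]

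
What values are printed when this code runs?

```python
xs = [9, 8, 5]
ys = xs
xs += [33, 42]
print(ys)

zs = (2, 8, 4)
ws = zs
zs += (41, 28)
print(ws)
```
[9, 8, 5, 33, 42]
(2, 8, 4)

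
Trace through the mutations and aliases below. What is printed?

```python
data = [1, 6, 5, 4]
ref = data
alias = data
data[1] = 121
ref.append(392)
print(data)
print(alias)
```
[1, 121, 5, 4, 392]
[1, 121, 5, 4, 392]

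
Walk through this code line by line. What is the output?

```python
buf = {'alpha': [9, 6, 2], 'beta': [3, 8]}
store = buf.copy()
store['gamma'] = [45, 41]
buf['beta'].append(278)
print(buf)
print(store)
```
{'alpha': [9, 6, 2], 'beta': [3, 8, 278]}
{'alpha': [9, 6, 2], 'beta': [3, 8, 278], 'gamma': [45, 41]}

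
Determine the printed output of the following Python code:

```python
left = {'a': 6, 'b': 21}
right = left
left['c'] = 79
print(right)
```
{'a': 6, 'b': 21, 'c': 79}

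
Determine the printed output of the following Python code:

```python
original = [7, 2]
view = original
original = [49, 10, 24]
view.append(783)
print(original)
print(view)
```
[49, 10, 24]
[7, 2, 783]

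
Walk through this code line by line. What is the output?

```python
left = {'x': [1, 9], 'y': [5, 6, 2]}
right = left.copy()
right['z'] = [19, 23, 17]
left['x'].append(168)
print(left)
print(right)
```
{'x': [1, 9, 168], 'y': [5, 6, 2]}
{'x': [1, 9, 168], 'y': [5, 6, 2], 'z': [19, 23, 17]}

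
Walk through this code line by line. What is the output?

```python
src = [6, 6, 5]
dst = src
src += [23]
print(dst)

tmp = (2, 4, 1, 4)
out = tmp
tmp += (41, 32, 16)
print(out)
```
[6, 6, 5, 23]
(2, 4, 1, 4)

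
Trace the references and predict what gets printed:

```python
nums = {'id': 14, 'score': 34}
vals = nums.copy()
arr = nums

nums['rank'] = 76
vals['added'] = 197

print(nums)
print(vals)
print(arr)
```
{'id': 14, 'score': 34, 'rank': 76}
{'id': 14, 'score': 34, 'added': 197}
{'id': 14, 'score': 34, 'rank': 76}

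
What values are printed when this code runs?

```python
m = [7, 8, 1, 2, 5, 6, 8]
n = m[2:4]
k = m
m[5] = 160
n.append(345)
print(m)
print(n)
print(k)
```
[7, 8, 1, 2, 5, 160, 8]
[1, 2, 345]
[7, 8, 1, 2, 5, 160, 8]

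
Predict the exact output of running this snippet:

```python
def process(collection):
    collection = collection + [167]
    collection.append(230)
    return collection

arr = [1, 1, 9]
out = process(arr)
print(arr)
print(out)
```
[1, 1, 9]
[1, 1, 9, 167, 230]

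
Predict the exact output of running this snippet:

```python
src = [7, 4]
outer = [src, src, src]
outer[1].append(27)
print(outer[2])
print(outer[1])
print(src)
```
[7, 4, 27]
[7, 4, 27]
[7, 4, 27]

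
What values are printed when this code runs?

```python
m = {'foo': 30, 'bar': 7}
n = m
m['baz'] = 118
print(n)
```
{'foo': 30, 'bar': 7, 'baz': 118}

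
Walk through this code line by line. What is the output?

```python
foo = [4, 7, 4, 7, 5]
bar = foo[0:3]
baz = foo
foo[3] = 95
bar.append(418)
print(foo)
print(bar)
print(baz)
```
[4, 7, 4, 95, 5]
[4, 7, 4, 418]
[4, 7, 4, 95, 5]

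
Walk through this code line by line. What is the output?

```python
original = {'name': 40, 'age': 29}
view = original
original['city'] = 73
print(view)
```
{'name': 40, 'age': 29, 'city': 73}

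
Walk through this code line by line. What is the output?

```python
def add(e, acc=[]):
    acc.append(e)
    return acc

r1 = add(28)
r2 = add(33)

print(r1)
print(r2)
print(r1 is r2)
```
[28, 33]
[28, 33]
True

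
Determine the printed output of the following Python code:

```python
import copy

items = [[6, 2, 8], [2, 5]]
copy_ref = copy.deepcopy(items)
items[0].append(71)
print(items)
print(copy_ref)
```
[[6, 2, 8, 71], [2, 5]]
[[6, 2, 8], [2, 5]]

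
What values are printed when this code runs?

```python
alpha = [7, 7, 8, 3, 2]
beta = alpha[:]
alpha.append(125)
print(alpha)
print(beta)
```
[7, 7, 8, 3, 2, 125]
[7, 7, 8, 3, 2]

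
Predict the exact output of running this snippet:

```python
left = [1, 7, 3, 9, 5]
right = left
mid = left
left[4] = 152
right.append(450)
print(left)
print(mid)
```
[1, 7, 3, 9, 152, 450]
[1, 7, 3, 9, 152, 450]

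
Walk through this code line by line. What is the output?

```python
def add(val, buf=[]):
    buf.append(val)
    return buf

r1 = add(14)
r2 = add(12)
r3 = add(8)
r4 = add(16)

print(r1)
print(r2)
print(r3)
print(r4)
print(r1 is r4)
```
[14, 12, 8, 16]
[14, 12, 8, 16]
[14, 12, 8, 16]
[14, 12, 8, 16]
True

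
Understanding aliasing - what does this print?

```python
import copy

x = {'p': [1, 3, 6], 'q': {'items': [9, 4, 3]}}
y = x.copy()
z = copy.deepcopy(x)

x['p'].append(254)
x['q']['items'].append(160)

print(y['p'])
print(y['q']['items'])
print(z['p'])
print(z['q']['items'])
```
[1, 3, 6, 254]
[9, 4, 3, 160]
[1, 3, 6]
[9, 4, 3]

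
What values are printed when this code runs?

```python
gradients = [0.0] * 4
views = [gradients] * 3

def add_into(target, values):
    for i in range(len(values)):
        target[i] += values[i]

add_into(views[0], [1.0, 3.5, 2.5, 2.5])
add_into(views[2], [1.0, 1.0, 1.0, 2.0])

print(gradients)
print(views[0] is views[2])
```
[2.0, 4.5, 3.5, 4.5]
True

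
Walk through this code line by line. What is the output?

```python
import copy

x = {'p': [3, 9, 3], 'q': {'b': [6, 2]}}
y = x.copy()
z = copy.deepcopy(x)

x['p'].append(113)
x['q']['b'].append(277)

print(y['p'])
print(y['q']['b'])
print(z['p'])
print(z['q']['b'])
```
[3, 9, 3, 113]
[6, 2, 277]
[3, 9, 3]
[6, 2]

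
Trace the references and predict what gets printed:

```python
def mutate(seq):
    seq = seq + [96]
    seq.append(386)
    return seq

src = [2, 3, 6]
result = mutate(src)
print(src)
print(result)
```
[2, 3, 6]
[2, 3, 6, 96, 386]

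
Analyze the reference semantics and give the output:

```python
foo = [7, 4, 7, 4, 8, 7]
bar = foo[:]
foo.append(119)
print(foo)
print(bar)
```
[7, 4, 7, 4, 8, 7, 119]
[7, 4, 7, 4, 8, 7]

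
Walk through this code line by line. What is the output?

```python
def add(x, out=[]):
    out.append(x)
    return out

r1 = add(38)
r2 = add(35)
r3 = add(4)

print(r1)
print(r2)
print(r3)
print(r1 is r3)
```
[38, 35, 4]
[38, 35, 4]
[38, 35, 4]
True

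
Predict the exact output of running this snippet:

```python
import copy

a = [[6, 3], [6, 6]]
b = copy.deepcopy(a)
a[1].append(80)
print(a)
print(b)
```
[[6, 3], [6, 6, 80]]
[[6, 3], [6, 6]]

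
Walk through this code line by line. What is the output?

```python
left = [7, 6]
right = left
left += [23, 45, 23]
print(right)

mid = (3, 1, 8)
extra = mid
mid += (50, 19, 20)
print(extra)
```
[7, 6, 23, 45, 23]
(3, 1, 8)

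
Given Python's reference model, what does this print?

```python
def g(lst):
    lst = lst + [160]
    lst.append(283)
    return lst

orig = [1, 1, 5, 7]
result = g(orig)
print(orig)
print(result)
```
[1, 1, 5, 7]
[1, 1, 5, 7, 160, 283]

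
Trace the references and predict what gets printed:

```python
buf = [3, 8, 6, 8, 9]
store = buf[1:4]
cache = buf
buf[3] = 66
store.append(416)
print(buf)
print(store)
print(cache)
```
[3, 8, 6, 66, 9]
[8, 6, 8, 416]
[3, 8, 6, 66, 9]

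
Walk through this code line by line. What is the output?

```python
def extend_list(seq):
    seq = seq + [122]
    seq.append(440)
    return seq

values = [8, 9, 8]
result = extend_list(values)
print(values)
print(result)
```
[8, 9, 8]
[8, 9, 8, 122, 440]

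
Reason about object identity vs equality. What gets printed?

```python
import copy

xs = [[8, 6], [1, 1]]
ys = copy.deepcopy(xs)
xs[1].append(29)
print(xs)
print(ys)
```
[[8, 6], [1, 1, 29]]
[[8, 6], [1, 1]]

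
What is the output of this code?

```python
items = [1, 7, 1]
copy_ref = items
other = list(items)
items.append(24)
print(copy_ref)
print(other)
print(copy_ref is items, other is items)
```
[1, 7, 1, 24]
[1, 7, 1]
True False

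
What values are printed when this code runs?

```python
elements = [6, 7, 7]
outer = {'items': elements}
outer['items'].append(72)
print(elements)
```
[6, 7, 7, 72]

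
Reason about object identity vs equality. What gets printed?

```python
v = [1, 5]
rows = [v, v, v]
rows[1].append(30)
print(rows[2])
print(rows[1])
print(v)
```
[1, 5, 30]
[1, 5, 30]
[1, 5, 30]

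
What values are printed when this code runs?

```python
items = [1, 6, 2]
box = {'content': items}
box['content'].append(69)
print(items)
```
[1, 6, 2, 69]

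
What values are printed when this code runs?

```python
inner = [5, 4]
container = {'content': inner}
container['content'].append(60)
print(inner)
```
[5, 4, 60]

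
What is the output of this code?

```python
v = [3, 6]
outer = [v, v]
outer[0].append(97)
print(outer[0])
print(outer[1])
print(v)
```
[3, 6, 97]
[3, 6, 97]
[3, 6, 97]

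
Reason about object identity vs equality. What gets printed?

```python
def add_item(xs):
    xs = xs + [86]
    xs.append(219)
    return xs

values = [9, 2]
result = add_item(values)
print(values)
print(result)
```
[9, 2]
[9, 2, 86, 219]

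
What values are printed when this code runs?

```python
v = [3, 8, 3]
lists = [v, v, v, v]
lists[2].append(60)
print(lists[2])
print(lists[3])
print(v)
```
[3, 8, 3, 60]
[3, 8, 3, 60]
[3, 8, 3, 60]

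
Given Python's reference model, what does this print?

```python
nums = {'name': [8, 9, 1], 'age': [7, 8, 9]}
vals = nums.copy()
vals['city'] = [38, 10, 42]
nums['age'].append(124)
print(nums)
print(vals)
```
{'name': [8, 9, 1], 'age': [7, 8, 9, 124]}
{'name': [8, 9, 1], 'age': [7, 8, 9, 124], 'city': [38, 10, 42]}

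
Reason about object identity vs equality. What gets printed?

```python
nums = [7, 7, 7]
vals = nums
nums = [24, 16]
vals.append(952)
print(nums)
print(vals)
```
[24, 16]
[7, 7, 7, 952]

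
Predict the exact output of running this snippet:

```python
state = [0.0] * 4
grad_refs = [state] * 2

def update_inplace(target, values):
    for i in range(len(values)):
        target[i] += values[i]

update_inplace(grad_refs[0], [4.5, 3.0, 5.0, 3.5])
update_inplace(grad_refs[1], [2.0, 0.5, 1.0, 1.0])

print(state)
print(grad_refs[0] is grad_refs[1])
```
[6.5, 3.5, 6.0, 4.5]
True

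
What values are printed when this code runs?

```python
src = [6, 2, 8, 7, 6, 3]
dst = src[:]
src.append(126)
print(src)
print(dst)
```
[6, 2, 8, 7, 6, 3, 126]
[6, 2, 8, 7, 6, 3]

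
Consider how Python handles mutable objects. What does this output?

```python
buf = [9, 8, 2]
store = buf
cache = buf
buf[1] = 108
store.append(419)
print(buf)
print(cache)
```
[9, 108, 2, 419]
[9, 108, 2, 419]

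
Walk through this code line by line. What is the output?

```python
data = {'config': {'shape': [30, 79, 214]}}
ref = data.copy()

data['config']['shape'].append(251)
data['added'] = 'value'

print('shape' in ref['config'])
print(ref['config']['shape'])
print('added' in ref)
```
True
[30, 79, 214, 251]
False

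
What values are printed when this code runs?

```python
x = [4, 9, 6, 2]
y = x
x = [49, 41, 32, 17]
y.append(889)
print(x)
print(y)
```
[49, 41, 32, 17]
[4, 9, 6, 2, 889]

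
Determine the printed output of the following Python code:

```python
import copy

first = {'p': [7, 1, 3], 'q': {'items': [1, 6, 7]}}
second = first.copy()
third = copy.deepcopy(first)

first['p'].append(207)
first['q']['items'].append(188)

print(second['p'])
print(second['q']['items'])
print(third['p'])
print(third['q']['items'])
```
[7, 1, 3, 207]
[1, 6, 7, 188]
[7, 1, 3]
[1, 6, 7]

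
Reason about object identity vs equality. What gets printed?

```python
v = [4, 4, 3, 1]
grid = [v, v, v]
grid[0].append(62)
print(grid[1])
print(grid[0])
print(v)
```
[4, 4, 3, 1, 62]
[4, 4, 3, 1, 62]
[4, 4, 3, 1, 62]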